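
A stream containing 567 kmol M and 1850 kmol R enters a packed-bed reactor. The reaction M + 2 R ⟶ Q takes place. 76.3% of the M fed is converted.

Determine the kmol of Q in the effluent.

433 kmol

M reacted = 0.763 × 567 = 432.6 kmol; ν_M = −1, so ξ = 432.6/1 = 432.6 kmol.
Outlet amounts (n = n₀ + ν ξ):
  M: 567 − 1(432.6) = 134.4
  R: 1850 − 2(432.6) = 984.8
  Q: 0 + 1(432.6) = 432.6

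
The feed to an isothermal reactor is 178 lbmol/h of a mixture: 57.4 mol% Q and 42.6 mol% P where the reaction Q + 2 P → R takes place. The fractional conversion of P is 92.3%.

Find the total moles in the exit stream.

P reacted = 0.923 × 75.83 = 69.99 lbmol/h; ν_P = −2, so ξ = 69.99/2 = 34.99 lbmol/h.
Outlet amounts (n = n₀ + ν ξ):
  Q: 102.2 − 1(34.99) = 67.18
  P: 75.83 − 2(34.99) = 5.839
  R: 0 + 1(34.99) = 34.99
Total out = 67.18 + 5.839 + 34.99 = 108 lbmol/h.

108 lbmol/h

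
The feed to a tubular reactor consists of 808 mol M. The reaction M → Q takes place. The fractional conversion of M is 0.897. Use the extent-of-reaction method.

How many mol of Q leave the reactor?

M reacted = 0.897 × 808 = 724.8 mol; ν_M = −1, so ξ = 724.8/1 = 724.8 mol.
Outlet amounts (n = n₀ + ν ξ):
  M: 808 − 1(724.8) = 83.22
  Q: 0 + 1(724.8) = 724.8

725 mol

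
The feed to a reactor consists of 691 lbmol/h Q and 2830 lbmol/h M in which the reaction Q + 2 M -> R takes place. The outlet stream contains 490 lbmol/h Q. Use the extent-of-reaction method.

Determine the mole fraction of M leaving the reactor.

For Q: n = n₀ − 1ξ → 490 = 691 − 1ξ, giving ξ = 201 lbmol/h.
Outlet amounts (n = n₀ + ν ξ):
  Q: 691 − 1(201) = 490
  M: 2830 − 2(201) = 2428
  R: 0 + 1(201) = 201
Total out = 3119 lbmol/h; y_M = 2428 / 3119 = 0.7785.

0.778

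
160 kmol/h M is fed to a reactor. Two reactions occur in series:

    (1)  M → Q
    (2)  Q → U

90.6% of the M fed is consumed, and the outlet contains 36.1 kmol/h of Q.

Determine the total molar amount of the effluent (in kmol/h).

160 kmol/h

Conversion of M: M consumed = 1ξ₁ = 0.906 × 160 → ξ₁ = 145 kmol/h.
Q balance: n_Q = 0 + 1ξ₁ − 1ξ₂ = 36.1 → ξ₂ = (1·145 − 36.1)/1 = 108.9 kmol/h.
Outlet amounts (n = n₀ + Σ ν·ξ):
  M: 160 − 1(145) = 15.04
  Q: 0 + 1(145) − 1(108.9) = 36.1
  U: 0 + 1(108.9) = 108.9
Total out = 15.04 + 36.1 + 108.9 = 160 kmol/h.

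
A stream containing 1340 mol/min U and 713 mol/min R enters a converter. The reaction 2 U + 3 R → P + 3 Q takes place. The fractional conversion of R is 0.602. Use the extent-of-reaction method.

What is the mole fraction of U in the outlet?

0.552

R reacted = 0.602 × 713 = 429.2 mol/min; ν_R = −3, so ξ = 429.2/3 = 143.1 mol/min.
Outlet amounts (n = n₀ + ν ξ):
  U: 1340 − 2(143.1) = 1054
  R: 713 − 3(143.1) = 283.8
  P: 0 + 1(143.1) = 143.1
  Q: 0 + 3(143.1) = 429.2
Total out = 1910 mol/min; y_U = 1054 / 1910 = 0.5518.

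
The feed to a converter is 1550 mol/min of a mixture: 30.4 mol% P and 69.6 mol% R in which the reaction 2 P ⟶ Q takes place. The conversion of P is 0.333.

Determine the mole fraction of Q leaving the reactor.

P reacted = 0.333 × 471.2 = 156.9 mol/min; ν_P = −2, so ξ = 156.9/2 = 78.45 mol/min.
Outlet amounts (n = n₀ + ν ξ):
  P: 471.2 − 2(78.45) = 314.3
  Q: 0 + 1(78.45) = 78.45
  R: 1079 (inert)
Total out = 1472 mol/min; y_Q = 78.45 / 1472 = 0.05331.

0.0533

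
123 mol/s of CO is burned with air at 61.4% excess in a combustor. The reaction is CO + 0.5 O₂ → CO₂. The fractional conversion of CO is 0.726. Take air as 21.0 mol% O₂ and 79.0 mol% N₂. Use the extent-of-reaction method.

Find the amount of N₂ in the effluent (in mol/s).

Stoichiometric O₂ = 0.5 × 123 = 61.5 mol/s; O₂ fed = 61.5 × 1.614 = 99.26 mol/s.
N₂ fed = 99.26 × 79/21 = 373.4 mol/s.
Fuel reacted = 0.726 × 123 → ξ = 89.3 mol/s.
Outlet (n = n₀ + ν ξ):
  CO: 123 − 1(89.3) = 33.7
  O₂: 99.26 − 0.5(89.3) = 54.61
  N₂: 373.4 (inert)
  CO₂: 0 + 1(89.3) = 89.3

373 mol/s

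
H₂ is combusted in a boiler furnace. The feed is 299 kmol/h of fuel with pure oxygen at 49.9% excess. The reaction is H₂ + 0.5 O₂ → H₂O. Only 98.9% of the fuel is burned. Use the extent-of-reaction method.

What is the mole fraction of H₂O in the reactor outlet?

0.788

Stoichiometric O₂ = 0.5 × 299 = 149.5 kmol/h; O₂ fed = 149.5 × 1.499 = 224.1 kmol/h.
Fuel reacted = 0.989 × 299 → ξ = 295.7 kmol/h.
Outlet (n = n₀ + ν ξ):
  H₂: 299 − 1(295.7) = 3.289
  O₂: 224.1 − 0.5(295.7) = 76.25
  H₂O: 0 + 1(295.7) = 295.7
Total out = 375.2 kmol/h; y_H₂O = 295.7 / 375.2 = 0.788.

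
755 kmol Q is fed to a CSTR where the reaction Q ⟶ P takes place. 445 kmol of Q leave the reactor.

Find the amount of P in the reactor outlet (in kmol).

For Q: n = n₀ − 1ξ → 445 = 755 − 1ξ, giving ξ = 310 kmol.
Outlet amounts (n = n₀ + ν ξ):
  Q: 755 − 1(310) = 445
  P: 0 + 1(310) = 310

310 kmol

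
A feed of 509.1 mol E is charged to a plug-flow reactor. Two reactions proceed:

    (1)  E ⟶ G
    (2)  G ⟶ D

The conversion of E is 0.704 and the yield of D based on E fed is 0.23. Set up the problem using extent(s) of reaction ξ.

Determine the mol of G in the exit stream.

Conversion of E: E consumed = 1ξ₁ = 0.704 × 509.1 → ξ₁ = 358.4 mol.
Yield of D: 1ξ₂ / 509.1 = 0.23 → ξ₂ = 117.1 mol.
Outlet amounts (n = n₀ + Σ ν·ξ):
  E: 509.1 − 1(358.4) = 150.7
  G: 0 + 1(358.4) − 1(117.1) = 241.3
  D: 0 + 1(117.1) = 117.1

241 mol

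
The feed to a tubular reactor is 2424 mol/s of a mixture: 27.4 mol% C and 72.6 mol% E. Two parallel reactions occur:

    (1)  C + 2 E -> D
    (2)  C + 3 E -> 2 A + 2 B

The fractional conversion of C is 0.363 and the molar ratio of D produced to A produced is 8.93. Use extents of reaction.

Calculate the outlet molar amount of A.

Conversion of C: C consumed = 0.363 × 664.2 = 241.1 mol/s = 1ξ₁ + 1ξ₂.
Selectivity: 1ξ₁ / (2ξ₂) = 8.93 → ξ₁ = 17.86 ξ₂.
Substitute: (1·17.86 + 1) ξ₂ = 241.1 → ξ₂ = 12.78 mol/s, ξ₁ = 228.3 mol/s.
Outlet amounts (n = n₀ + Σ ν·ξ):
  C: 664.2 − 1(228.3) − 1(12.78) = 423.1
  E: 1760 − 2(228.3) − 3(12.78) = 1265
  D: 0 + 1(228.3) = 228.3
  A: 0 + 2(12.78) = 25.57
  B: 0 + 2(12.78) = 25.57

25.6 mol/s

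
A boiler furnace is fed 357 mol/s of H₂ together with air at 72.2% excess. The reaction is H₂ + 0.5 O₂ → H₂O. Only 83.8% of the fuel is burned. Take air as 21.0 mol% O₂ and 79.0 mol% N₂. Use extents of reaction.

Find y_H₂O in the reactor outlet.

Stoichiometric O₂ = 0.5 × 357 = 178.5 mol/s; O₂ fed = 178.5 × 1.722 = 307.4 mol/s.
N₂ fed = 307.4 × 79/21 = 1156 mol/s.
Fuel reacted = 0.838 × 357 → ξ = 299.2 mol/s.
Outlet (n = n₀ + ν ξ):
  H₂: 357 − 1(299.2) = 57.83
  O₂: 307.4 − 0.5(299.2) = 157.8
  N₂: 1156 (inert)
  H₂O: 0 + 1(299.2) = 299.2
Total out = 1671 mol/s; y_H₂O = 299.2 / 1671 = 0.179.

0.179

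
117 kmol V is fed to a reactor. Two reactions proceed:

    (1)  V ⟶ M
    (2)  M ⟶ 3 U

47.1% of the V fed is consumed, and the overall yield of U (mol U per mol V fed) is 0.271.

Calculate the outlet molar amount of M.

Conversion of V: V consumed = 1ξ₁ = 0.471 × 117 → ξ₁ = 55.11 kmol.
Yield of U: 3ξ₂ / 117 = 0.271 → ξ₂ = 10.57 kmol.
Outlet amounts (n = n₀ + Σ ν·ξ):
  V: 117 − 1(55.11) = 61.89
  M: 0 + 1(55.11) − 1(10.57) = 44.54
  U: 0 + 3(10.57) = 31.71

44.5 kmol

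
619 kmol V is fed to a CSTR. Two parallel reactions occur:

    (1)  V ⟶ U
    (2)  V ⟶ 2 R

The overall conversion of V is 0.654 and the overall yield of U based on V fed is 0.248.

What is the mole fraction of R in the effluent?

Yield of U: 1ξ₁ / 619 = 0.248 → ξ₁ = 153.5 kmol.
Conversion of V: 1ξ₁ + 1ξ₂ = 0.654 × 619 = 404.8 → ξ₂ = 251.3 kmol.
Outlet amounts (n = n₀ + Σ ν·ξ):
  V: 619 − 1(153.5) − 1(251.3) = 214.2
  U: 0 + 1(153.5) = 153.5
  R: 0 + 2(251.3) = 502.6
Total out = 870.3 kmol; y_R = 502.6 / 870.3 = 0.5775.

0.578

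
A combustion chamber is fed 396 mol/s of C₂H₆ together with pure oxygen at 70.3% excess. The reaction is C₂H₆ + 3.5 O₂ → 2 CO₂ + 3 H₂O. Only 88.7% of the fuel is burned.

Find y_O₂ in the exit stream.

Stoichiometric O₂ = 3.5 × 396 = 1386 mol/s; O₂ fed = 1386 × 1.703 = 2360 mol/s.
Fuel reacted = 0.887 × 396 → ξ = 351.3 mol/s.
Outlet (n = n₀ + ν ξ):
  C₂H₆: 396 − 1(351.3) = 44.75
  O₂: 2360 − 3.5(351.3) = 1131
  CO₂: 0 + 2(351.3) = 702.5
  H₂O: 0 + 3(351.3) = 1054
Total out = 2932 mol/s; y_O₂ = 1131 / 2932 = 0.3857.

0.386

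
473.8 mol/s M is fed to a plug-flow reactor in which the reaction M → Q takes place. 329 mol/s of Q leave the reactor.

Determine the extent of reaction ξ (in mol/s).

For Q: n = n₀ + 1ξ → 329 = 0 + 1ξ, giving ξ = 329 mol/s.
Outlet amounts (n = n₀ + ν ξ):
  M: 473.8 − 1(329) = 144.8
  Q: 0 + 1(329) = 329

ξ = 329 mol/s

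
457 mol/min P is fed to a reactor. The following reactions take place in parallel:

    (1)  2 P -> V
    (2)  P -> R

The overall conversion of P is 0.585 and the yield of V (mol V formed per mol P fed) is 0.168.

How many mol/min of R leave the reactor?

Yield of V: 1ξ₁ / 457 = 0.168 → ξ₁ = 76.78 mol/min.
Conversion of P: 2ξ₁ + 1ξ₂ = 0.585 × 457 = 267.3 → ξ₂ = 113.8 mol/min.
Outlet amounts (n = n₀ + Σ ν·ξ):
  P: 457 − 2(76.78) − 1(113.8) = 189.7
  V: 0 + 1(76.78) = 76.78
  R: 0 + 1(113.8) = 113.8

114 mol/min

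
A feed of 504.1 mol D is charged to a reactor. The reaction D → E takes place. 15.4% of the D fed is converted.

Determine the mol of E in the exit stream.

77.6 mol

D reacted = 0.154 × 504.1 = 77.63 mol; ν_D = −1, so ξ = 77.63/1 = 77.63 mol.
Outlet amounts (n = n₀ + ν ξ):
  D: 504.1 − 1(77.63) = 426.5
  E: 0 + 1(77.63) = 77.63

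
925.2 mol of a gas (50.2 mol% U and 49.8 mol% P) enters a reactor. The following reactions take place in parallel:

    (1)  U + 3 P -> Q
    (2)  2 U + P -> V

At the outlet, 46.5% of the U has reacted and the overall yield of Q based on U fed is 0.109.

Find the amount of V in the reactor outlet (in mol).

Yield of Q: 1ξ₁ / 464.5 = 0.109 → ξ₁ = 50.63 mol.
Conversion of U: 1ξ₁ + 2ξ₂ = 0.465 × 464.5 = 216 → ξ₂ = 82.67 mol.
Outlet amounts (n = n₀ + Σ ν·ξ):
  U: 464.5 − 1(50.63) − 2(82.67) = 248.5
  P: 460.7 − 3(50.63) − 1(82.67) = 226.2
  Q: 0 + 1(50.63) = 50.63
  V: 0 + 1(82.67) = 82.67

82.7 mol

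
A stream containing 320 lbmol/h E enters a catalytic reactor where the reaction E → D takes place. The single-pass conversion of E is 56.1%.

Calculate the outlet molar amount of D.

E reacted = 0.561 × 320 = 179.5 lbmol/h; ν_E = −1, so ξ = 179.5/1 = 179.5 lbmol/h.
Outlet amounts (n = n₀ + ν ξ):
  E: 320 − 1(179.5) = 140.5
  D: 0 + 1(179.5) = 179.5

180 lbmol/h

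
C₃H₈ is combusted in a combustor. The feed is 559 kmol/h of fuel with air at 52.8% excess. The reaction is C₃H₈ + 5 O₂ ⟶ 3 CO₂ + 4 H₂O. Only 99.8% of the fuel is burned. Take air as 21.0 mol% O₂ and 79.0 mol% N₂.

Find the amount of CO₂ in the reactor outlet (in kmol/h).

1670 kmol/h

Stoichiometric O₂ = 5 × 559 = 2795 kmol/h; O₂ fed = 2795 × 1.528 = 4271 kmol/h.
N₂ fed = 4271 × 79/21 = 16070 kmol/h.
Fuel reacted = 0.998 × 559 → ξ = 557.9 kmol/h.
Outlet (n = n₀ + ν ξ):
  C₃H₈: 559 − 1(557.9) = 1.118
  O₂: 4271 − 5(557.9) = 1481
  N₂: 16070 (inert)
  CO₂: 0 + 3(557.9) = 1674
  H₂O: 0 + 4(557.9) = 2232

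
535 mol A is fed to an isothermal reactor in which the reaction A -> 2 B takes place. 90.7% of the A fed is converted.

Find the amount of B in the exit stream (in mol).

A reacted = 0.907 × 535 = 485.2 mol; ν_A = −1, so ξ = 485.2/1 = 485.2 mol.
Outlet amounts (n = n₀ + ν ξ):
  A: 535 − 1(485.2) = 49.75
  B: 0 + 2(485.2) = 970.5

970 mol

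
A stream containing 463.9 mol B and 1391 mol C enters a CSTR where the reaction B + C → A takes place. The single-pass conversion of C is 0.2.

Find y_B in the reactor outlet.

C reacted = 0.2 × 1391 = 278.2 mol; ν_C = −1, so ξ = 278.2/1 = 278.2 mol.
Outlet amounts (n = n₀ + ν ξ):
  B: 463.9 − 1(278.2) = 185.7
  C: 1391 − 1(278.2) = 1113
  A: 0 + 1(278.2) = 278.2
Total out = 1577 mol; y_B = 185.7 / 1577 = 0.1178.

0.118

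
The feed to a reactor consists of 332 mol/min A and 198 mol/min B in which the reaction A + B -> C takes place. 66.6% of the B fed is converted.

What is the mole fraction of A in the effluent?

0.503

B reacted = 0.666 × 198 = 131.9 mol/min; ν_B = −1, so ξ = 131.9/1 = 131.9 mol/min.
Outlet amounts (n = n₀ + ν ξ):
  A: 332 − 1(131.9) = 200.1
  B: 198 − 1(131.9) = 66.13
  C: 0 + 1(131.9) = 131.9
Total out = 398.1 mol/min; y_A = 200.1 / 398.1 = 0.5027.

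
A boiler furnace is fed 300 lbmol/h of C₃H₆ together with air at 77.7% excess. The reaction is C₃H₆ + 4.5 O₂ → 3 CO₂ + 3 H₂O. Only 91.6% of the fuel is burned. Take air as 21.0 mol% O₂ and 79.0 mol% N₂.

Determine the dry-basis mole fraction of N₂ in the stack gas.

0.818

Stoichiometric O₂ = 4.5 × 300 = 1350 lbmol/h; O₂ fed = 1350 × 1.777 = 2399 lbmol/h.
N₂ fed = 2399 × 79/21 = 9025 lbmol/h.
Fuel reacted = 0.916 × 300 → ξ = 274.8 lbmol/h.
Outlet (n = n₀ + ν ξ):
  C₃H₆: 300 − 1(274.8) = 25.2
  O₂: 2399 − 4.5(274.8) = 1162
  N₂: 9025 (inert)
  CO₂: 0 + 3(274.8) = 824.4
  H₂O: 0 + 3(274.8) = 824.4
Dry total = 11040 lbmol/h; y_N₂ (dry) = 9025 / 11040 = 0.8177.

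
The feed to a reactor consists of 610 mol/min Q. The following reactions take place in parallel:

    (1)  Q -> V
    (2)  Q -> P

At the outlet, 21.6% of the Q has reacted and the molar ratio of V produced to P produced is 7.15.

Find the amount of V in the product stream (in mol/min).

116 mol/min

Conversion of Q: Q consumed = 0.216 × 610 = 131.8 mol/min = 1ξ₁ + 1ξ₂.
Selectivity: 1ξ₁ / (1ξ₂) = 7.15 → ξ₁ = 7.15 ξ₂.
Substitute: (1·7.15 + 1) ξ₂ = 131.8 → ξ₂ = 16.17 mol/min, ξ₁ = 115.6 mol/min.
Outlet amounts (n = n₀ + Σ ν·ξ):
  Q: 610 − 1(115.6) − 1(16.17) = 478.2
  V: 0 + 1(115.6) = 115.6
  P: 0 + 1(16.17) = 16.17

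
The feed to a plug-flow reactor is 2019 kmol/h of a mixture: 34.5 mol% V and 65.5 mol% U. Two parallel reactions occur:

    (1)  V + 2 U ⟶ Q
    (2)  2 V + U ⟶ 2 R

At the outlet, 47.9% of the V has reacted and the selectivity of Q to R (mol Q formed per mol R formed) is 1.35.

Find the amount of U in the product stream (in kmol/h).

Conversion of V: V consumed = 0.479 × 696.6 = 333.6 kmol/h = 1ξ₁ + 2ξ₂.
Selectivity: 1ξ₁ / (2ξ₂) = 1.35 → ξ₁ = 2.7 ξ₂.
Substitute: (1·2.7 + 2) ξ₂ = 333.6 → ξ₂ = 70.99 kmol/h, ξ₁ = 191.7 kmol/h.
Outlet amounts (n = n₀ + Σ ν·ξ):
  V: 696.6 − 1(191.7) − 2(70.99) = 362.9
  U: 1322 − 2(191.7) − 1(70.99) = 868.1
  Q: 0 + 1(191.7) = 191.7
  R: 0 + 2(70.99) = 142

868 kmol/h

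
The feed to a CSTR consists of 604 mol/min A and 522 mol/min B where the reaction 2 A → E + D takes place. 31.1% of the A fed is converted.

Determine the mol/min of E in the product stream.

93.9 mol/min

A reacted = 0.311 × 604 = 187.8 mol/min; ν_A = −2, so ξ = 187.8/2 = 93.92 mol/min.
Outlet amounts (n = n₀ + ν ξ):
  A: 604 − 2(93.92) = 416.2
  E: 0 + 1(93.92) = 93.92
  D: 0 + 1(93.92) = 93.92
  B: 522 (inert)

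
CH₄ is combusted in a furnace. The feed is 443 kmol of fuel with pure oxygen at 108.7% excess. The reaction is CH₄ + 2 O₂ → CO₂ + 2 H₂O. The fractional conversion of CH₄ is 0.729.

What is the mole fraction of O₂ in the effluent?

0.525

Stoichiometric O₂ = 2 × 443 = 886 kmol; O₂ fed = 886 × 2.087 = 1849 kmol.
Fuel reacted = 0.729 × 443 → ξ = 322.9 kmol.
Outlet (n = n₀ + ν ξ):
  CH₄: 443 − 1(322.9) = 120.1
  O₂: 1849 − 2(322.9) = 1203
  CO₂: 0 + 1(322.9) = 322.9
  H₂O: 0 + 2(322.9) = 645.9
Total out = 2292 kmol; y_O₂ = 1203 / 2292 = 0.5249.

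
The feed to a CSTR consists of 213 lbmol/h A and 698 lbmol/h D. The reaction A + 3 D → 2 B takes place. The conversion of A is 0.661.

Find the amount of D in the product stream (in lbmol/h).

A reacted = 0.661 × 213 = 140.8 lbmol/h; ν_A = −1, so ξ = 140.8/1 = 140.8 lbmol/h.
Outlet amounts (n = n₀ + ν ξ):
  A: 213 − 1(140.8) = 72.21
  D: 698 − 3(140.8) = 275.6
  B: 0 + 2(140.8) = 281.6

276 lbmol/h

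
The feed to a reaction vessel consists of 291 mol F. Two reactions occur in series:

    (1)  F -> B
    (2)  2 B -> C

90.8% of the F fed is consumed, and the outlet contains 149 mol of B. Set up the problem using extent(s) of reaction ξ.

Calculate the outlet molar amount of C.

Conversion of F: F consumed = 1ξ₁ = 0.908 × 291 → ξ₁ = 264.2 mol.
B balance: n_B = 0 + 1ξ₁ − 2ξ₂ = 149 → ξ₂ = (1·264.2 − 149)/2 = 57.61 mol.
Outlet amounts (n = n₀ + Σ ν·ξ):
  F: 291 − 1(264.2) = 26.77
  B: 0 + 1(264.2) − 2(57.61) = 149
  C: 0 + 1(57.61) = 57.61

57.6 mol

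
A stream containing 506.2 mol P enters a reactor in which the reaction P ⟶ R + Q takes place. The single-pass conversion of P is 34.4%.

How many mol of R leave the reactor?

P reacted = 0.344 × 506.2 = 174.1 mol; ν_P = −1, so ξ = 174.1/1 = 174.1 mol.
Outlet amounts (n = n₀ + ν ξ):
  P: 506.2 − 1(174.1) = 332.1
  R: 0 + 1(174.1) = 174.1
  Q: 0 + 1(174.1) = 174.1

174 mol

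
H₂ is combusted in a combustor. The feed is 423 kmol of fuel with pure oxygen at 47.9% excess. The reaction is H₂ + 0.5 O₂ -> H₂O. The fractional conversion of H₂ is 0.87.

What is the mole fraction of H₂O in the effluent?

Stoichiometric O₂ = 0.5 × 423 = 211.5 kmol; O₂ fed = 211.5 × 1.479 = 312.8 kmol.
Fuel reacted = 0.87 × 423 → ξ = 368 kmol.
Outlet (n = n₀ + ν ξ):
  H₂: 423 − 1(368) = 54.99
  O₂: 312.8 − 0.5(368) = 128.8
  H₂O: 0 + 1(368) = 368
Total out = 551.8 kmol; y_H₂O = 368 / 551.8 = 0.6669.

0.667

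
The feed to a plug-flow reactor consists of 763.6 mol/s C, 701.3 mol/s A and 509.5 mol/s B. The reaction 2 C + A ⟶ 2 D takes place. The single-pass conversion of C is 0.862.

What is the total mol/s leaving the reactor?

C reacted = 0.862 × 763.6 = 658.2 mol/s; ν_C = −2, so ξ = 658.2/2 = 329.1 mol/s.
Outlet amounts (n = n₀ + ν ξ):
  C: 763.6 − 2(329.1) = 105.4
  A: 701.3 − 1(329.1) = 372.2
  D: 0 + 2(329.1) = 658.2
  B: 509.5 (inert)
Total out = 105.4 + 372.2 + 658.2 + 509.5 = 1645 mol/s.

1650 mol/s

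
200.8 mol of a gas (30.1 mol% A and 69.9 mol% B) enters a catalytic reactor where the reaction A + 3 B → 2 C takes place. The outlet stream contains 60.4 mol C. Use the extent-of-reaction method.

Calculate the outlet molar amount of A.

For C: n = n₀ + 2ξ → 60.4 = 0 + 2ξ, giving ξ = 30.2 mol.
Outlet amounts (n = n₀ + ν ξ):
  A: 60.44 − 1(30.2) = 30.24
  B: 140.4 − 3(30.2) = 49.76
  C: 0 + 2(30.2) = 60.4

30.2 mol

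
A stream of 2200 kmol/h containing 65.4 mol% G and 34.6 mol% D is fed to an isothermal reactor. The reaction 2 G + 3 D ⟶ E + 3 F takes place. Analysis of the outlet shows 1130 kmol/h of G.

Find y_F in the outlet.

0.226

For G: n = n₀ − 2ξ → 1130 = 1439 − 2ξ, giving ξ = 154.4 kmol/h.
Outlet amounts (n = n₀ + ν ξ):
  G: 1439 − 2(154.4) = 1130
  D: 761.2 − 3(154.4) = 298
  E: 0 + 1(154.4) = 154.4
  F: 0 + 3(154.4) = 463.2
Total out = 2046 kmol/h; y_F = 463.2 / 2046 = 0.2264.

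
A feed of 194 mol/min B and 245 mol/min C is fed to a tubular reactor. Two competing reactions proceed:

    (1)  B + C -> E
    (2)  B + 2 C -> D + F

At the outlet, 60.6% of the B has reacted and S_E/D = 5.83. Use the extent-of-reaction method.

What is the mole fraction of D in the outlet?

0.0535

Conversion of B: B consumed = 0.606 × 194 = 117.6 mol/min = 1ξ₁ + 1ξ₂.
Selectivity: 1ξ₁ / (1ξ₂) = 5.83 → ξ₁ = 5.83 ξ₂.
Substitute: (1·5.83 + 1) ξ₂ = 117.6 → ξ₂ = 17.21 mol/min, ξ₁ = 100.4 mol/min.
Outlet amounts (n = n₀ + Σ ν·ξ):
  B: 194 − 1(100.4) − 1(17.21) = 76.44
  C: 245 − 1(100.4) − 2(17.21) = 110.2
  E: 0 + 1(100.4) = 100.4
  D: 0 + 1(17.21) = 17.21
  F: 0 + 1(17.21) = 17.21
Total out = 321.4 mol/min; y_D = 17.21 / 321.4 = 0.05355.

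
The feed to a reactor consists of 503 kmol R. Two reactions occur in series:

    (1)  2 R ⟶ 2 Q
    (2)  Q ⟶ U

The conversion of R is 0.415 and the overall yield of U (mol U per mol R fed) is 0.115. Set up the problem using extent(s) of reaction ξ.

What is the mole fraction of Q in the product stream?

Conversion of R: R consumed = 2ξ₁ = 0.415 × 503 → ξ₁ = 104.4 kmol.
Yield of U: 1ξ₂ / 503 = 0.115 → ξ₂ = 57.85 kmol.
Outlet amounts (n = n₀ + Σ ν·ξ):
  R: 503 − 2(104.4) = 294.3
  Q: 0 + 2(104.4) − 1(57.85) = 150.9
  U: 0 + 1(57.85) = 57.85
Total out = 503 kmol; y_Q = 150.9 / 503 = 0.3.

0.3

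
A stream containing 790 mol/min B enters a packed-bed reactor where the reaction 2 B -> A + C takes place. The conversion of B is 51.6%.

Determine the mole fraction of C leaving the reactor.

0.258

B reacted = 0.516 × 790 = 407.6 mol/min; ν_B = −2, so ξ = 407.6/2 = 203.8 mol/min.
Outlet amounts (n = n₀ + ν ξ):
  B: 790 − 2(203.8) = 382.4
  A: 0 + 1(203.8) = 203.8
  C: 0 + 1(203.8) = 203.8
Total out = 790 mol/min; y_C = 203.8 / 790 = 0.258.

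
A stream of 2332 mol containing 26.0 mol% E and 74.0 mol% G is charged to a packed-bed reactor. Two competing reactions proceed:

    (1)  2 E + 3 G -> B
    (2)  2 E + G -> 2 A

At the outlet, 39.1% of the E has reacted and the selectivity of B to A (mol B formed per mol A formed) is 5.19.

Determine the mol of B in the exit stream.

Conversion of E: E consumed = 0.391 × 606.3 = 237.1 mol = 2ξ₁ + 2ξ₂.
Selectivity: 1ξ₁ / (2ξ₂) = 5.19 → ξ₁ = 10.38 ξ₂.
Substitute: (2·10.38 + 2) ξ₂ = 237.1 → ξ₂ = 10.42 mol, ξ₁ = 108.1 mol.
Outlet amounts (n = n₀ + Σ ν·ξ):
  E: 606.3 − 2(108.1) − 2(10.42) = 369.2
  G: 1726 − 3(108.1) − 1(10.42) = 1391
  B: 0 + 1(108.1) = 108.1
  A: 0 + 2(10.42) = 20.83

108 mol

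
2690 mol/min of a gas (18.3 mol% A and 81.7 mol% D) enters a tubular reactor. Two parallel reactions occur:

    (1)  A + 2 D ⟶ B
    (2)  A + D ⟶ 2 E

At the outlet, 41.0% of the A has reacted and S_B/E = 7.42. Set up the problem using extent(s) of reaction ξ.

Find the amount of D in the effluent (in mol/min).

1810 mol/min

Conversion of A: A consumed = 0.41 × 492.3 = 201.8 mol/min = 1ξ₁ + 1ξ₂.
Selectivity: 1ξ₁ / (2ξ₂) = 7.42 → ξ₁ = 14.84 ξ₂.
Substitute: (1·14.84 + 1) ξ₂ = 201.8 → ξ₂ = 12.74 mol/min, ξ₁ = 189.1 mol/min.
Outlet amounts (n = n₀ + Σ ν·ξ):
  A: 492.3 − 1(189.1) − 1(12.74) = 290.4
  D: 2198 − 2(189.1) − 1(12.74) = 1807
  B: 0 + 1(189.1) = 189.1
  E: 0 + 2(12.74) = 25.48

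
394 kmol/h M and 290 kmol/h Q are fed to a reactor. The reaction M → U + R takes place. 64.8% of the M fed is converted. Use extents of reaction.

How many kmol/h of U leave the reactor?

255 kmol/h

M reacted = 0.648 × 394 = 255.3 kmol/h; ν_M = −1, so ξ = 255.3/1 = 255.3 kmol/h.
Outlet amounts (n = n₀ + ν ξ):
  M: 394 − 1(255.3) = 138.7
  U: 0 + 1(255.3) = 255.3
  R: 0 + 1(255.3) = 255.3
  Q: 290 (inert)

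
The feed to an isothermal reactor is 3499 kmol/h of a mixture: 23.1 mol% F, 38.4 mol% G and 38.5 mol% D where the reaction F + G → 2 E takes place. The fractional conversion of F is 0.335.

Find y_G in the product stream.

0.307

F reacted = 0.335 × 808.3 = 270.8 kmol/h; ν_F = −1, so ξ = 270.8/1 = 270.8 kmol/h.
Outlet amounts (n = n₀ + ν ξ):
  F: 808.3 − 1(270.8) = 537.5
  G: 1344 − 1(270.8) = 1073
  E: 0 + 2(270.8) = 541.5
  D: 1347 (inert)
Total out = 3499 kmol/h; y_G = 1073 / 3499 = 0.3066.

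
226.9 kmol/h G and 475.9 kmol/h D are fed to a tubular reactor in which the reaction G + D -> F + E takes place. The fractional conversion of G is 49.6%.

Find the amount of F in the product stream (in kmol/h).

G reacted = 0.496 × 226.9 = 112.5 kmol/h; ν_G = −1, so ξ = 112.5/1 = 112.5 kmol/h.
Outlet amounts (n = n₀ + ν ξ):
  G: 226.9 − 1(112.5) = 114.4
  D: 475.9 − 1(112.5) = 363.4
  F: 0 + 1(112.5) = 112.5
  E: 0 + 1(112.5) = 112.5

113 kmol/h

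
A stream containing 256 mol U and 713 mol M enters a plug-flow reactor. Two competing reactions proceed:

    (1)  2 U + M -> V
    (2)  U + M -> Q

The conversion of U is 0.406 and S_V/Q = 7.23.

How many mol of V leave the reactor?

48.6 mol

Conversion of U: U consumed = 0.406 × 256 = 103.9 mol = 2ξ₁ + 1ξ₂.
Selectivity: 1ξ₁ / (1ξ₂) = 7.23 → ξ₁ = 7.23 ξ₂.
Substitute: (2·7.23 + 1) ξ₂ = 103.9 → ξ₂ = 6.723 mol, ξ₁ = 48.61 mol.
Outlet amounts (n = n₀ + Σ ν·ξ):
  U: 256 − 2(48.61) − 1(6.723) = 152.1
  M: 713 − 1(48.61) − 1(6.723) = 657.7
  V: 0 + 1(48.61) = 48.61
  Q: 0 + 1(6.723) = 6.723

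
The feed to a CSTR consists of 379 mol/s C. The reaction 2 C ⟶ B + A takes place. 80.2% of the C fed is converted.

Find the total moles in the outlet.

C reacted = 0.802 × 379 = 304 mol/s; ν_C = −2, so ξ = 304/2 = 152 mol/s.
Outlet amounts (n = n₀ + ν ξ):
  C: 379 − 2(152) = 75.04
  B: 0 + 1(152) = 152
  A: 0 + 1(152) = 152
Total out = 75.04 + 152 + 152 = 379 mol/s.

379 mol/s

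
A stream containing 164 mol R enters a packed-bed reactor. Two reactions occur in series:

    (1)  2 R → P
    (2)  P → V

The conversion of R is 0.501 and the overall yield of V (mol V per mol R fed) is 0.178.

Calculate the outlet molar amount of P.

11.9 mol

Conversion of R: R consumed = 2ξ₁ = 0.501 × 164 → ξ₁ = 41.08 mol.
Yield of V: 1ξ₂ / 164 = 0.178 → ξ₂ = 29.19 mol.
Outlet amounts (n = n₀ + Σ ν·ξ):
  R: 164 − 2(41.08) = 81.84
  P: 0 + 1(41.08) − 1(29.19) = 11.89
  V: 0 + 1(29.19) = 29.19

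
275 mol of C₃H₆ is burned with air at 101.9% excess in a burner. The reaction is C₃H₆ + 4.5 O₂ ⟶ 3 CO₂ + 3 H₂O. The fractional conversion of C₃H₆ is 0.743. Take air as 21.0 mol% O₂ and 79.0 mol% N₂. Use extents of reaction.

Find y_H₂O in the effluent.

Stoichiometric O₂ = 4.5 × 275 = 1238 mol; O₂ fed = 1238 × 2.019 = 2499 mol.
N₂ fed = 2499 × 79/21 = 9399 mol.
Fuel reacted = 0.743 × 275 → ξ = 204.3 mol.
Outlet (n = n₀ + ν ξ):
  C₃H₆: 275 − 1(204.3) = 70.68
  O₂: 2499 − 4.5(204.3) = 1579
  N₂: 9399 (inert)
  CO₂: 0 + 3(204.3) = 613
  H₂O: 0 + 3(204.3) = 613
Total out = 12270 mol; y_H₂O = 613 / 12270 = 0.04994.

0.0499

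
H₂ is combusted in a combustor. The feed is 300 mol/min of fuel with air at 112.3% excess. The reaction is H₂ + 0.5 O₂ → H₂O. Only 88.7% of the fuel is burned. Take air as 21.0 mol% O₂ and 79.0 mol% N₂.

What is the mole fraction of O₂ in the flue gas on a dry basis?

0.131

Stoichiometric O₂ = 0.5 × 300 = 150 mol/min; O₂ fed = 150 × 2.123 = 318.5 mol/min.
N₂ fed = 318.5 × 79/21 = 1198 mol/min.
Fuel reacted = 0.887 × 300 → ξ = 266.1 mol/min.
Outlet (n = n₀ + ν ξ):
  H₂: 300 − 1(266.1) = 33.9
  O₂: 318.5 − 0.5(266.1) = 185.4
  N₂: 1198 (inert)
  H₂O: 0 + 1(266.1) = 266.1
Dry total = 1417 mol/min; y_O₂ (dry) = 185.4 / 1417 = 0.1308.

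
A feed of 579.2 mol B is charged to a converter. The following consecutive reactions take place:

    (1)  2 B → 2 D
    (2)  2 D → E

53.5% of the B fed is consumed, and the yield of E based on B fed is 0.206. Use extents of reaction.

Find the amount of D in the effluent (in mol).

Conversion of B: B consumed = 2ξ₁ = 0.535 × 579.2 → ξ₁ = 154.9 mol.
Yield of E: 1ξ₂ / 579.2 = 0.206 → ξ₂ = 119.3 mol.
Outlet amounts (n = n₀ + Σ ν·ξ):
  B: 579.2 − 2(154.9) = 269.3
  D: 0 + 2(154.9) − 2(119.3) = 71.24
  E: 0 + 1(119.3) = 119.3

71.2 mol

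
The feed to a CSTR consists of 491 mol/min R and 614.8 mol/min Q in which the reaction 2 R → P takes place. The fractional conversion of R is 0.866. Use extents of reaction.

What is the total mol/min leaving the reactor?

893 mol/min

R reacted = 0.866 × 491 = 425.2 mol/min; ν_R = −2, so ξ = 425.2/2 = 212.6 mol/min.
Outlet amounts (n = n₀ + ν ξ):
  R: 491 − 2(212.6) = 65.79
  P: 0 + 1(212.6) = 212.6
  Q: 614.8 (inert)
Total out = 65.79 + 212.6 + 614.8 = 893.2 mol/min.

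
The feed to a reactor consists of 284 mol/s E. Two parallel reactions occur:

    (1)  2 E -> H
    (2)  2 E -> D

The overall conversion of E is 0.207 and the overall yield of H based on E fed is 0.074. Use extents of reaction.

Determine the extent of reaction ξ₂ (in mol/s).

Yield of H: 1ξ₁ / 284 = 0.074 → ξ₁ = 21.02 mol/s.
Conversion of E: 2ξ₁ + 2ξ₂ = 0.207 × 284 = 58.79 → ξ₂ = 8.378 mol/s.
Outlet amounts (n = n₀ + Σ ν·ξ):
  E: 284 − 2(21.02) − 2(8.378) = 225.2
  H: 0 + 1(21.02) = 21.02
  D: 0 + 1(8.378) = 8.378

ξ₂ = 8.38 mol/s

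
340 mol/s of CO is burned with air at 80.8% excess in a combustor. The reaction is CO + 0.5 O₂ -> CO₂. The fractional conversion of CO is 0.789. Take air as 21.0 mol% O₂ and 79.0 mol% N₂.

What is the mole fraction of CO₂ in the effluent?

Stoichiometric O₂ = 0.5 × 340 = 170 mol/s; O₂ fed = 170 × 1.808 = 307.4 mol/s.
N₂ fed = 307.4 × 79/21 = 1156 mol/s.
Fuel reacted = 0.789 × 340 → ξ = 268.3 mol/s.
Outlet (n = n₀ + ν ξ):
  CO: 340 − 1(268.3) = 71.74
  O₂: 307.4 − 0.5(268.3) = 173.2
  N₂: 1156 (inert)
  CO₂: 0 + 1(268.3) = 268.3
Total out = 1669 mol/s; y_CO₂ = 268.3 / 1669 = 0.1607.

0.161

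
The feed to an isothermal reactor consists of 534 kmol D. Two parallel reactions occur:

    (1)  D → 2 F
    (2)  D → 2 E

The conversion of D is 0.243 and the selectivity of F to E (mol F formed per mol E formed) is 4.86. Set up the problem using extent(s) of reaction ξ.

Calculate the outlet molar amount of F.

Conversion of D: D consumed = 0.243 × 534 = 129.8 kmol = 1ξ₁ + 1ξ₂.
Selectivity: 2ξ₁ / (2ξ₂) = 4.86 → ξ₁ = 4.86 ξ₂.
Substitute: (1·4.86 + 1) ξ₂ = 129.8 → ξ₂ = 22.14 kmol, ξ₁ = 107.6 kmol.
Outlet amounts (n = n₀ + Σ ν·ξ):
  D: 534 − 1(107.6) − 1(22.14) = 404.2
  F: 0 + 2(107.6) = 215.2
  E: 0 + 2(22.14) = 44.29

215 kmol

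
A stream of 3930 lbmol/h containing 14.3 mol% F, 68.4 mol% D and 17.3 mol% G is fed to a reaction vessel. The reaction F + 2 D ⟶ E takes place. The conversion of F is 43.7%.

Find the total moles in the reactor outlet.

F reacted = 0.437 × 562 = 245.6 lbmol/h; ν_F = −1, so ξ = 245.6/1 = 245.6 lbmol/h.
Outlet amounts (n = n₀ + ν ξ):
  F: 562 − 1(245.6) = 316.4
  D: 2688 − 2(245.6) = 2197
  E: 0 + 1(245.6) = 245.6
  G: 679.9 (inert)
Total out = 316.4 + 2197 + 245.6 + 679.9 = 3439 lbmol/h.

3440 lbmol/h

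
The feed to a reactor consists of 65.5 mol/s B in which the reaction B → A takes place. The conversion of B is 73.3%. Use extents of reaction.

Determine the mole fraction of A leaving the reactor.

B reacted = 0.733 × 65.5 = 48.01 mol/s; ν_B = −1, so ξ = 48.01/1 = 48.01 mol/s.
Outlet amounts (n = n₀ + ν ξ):
  B: 65.5 − 1(48.01) = 17.49
  A: 0 + 1(48.01) = 48.01
Total out = 65.5 mol/s; y_A = 48.01 / 65.5 = 0.733.

0.733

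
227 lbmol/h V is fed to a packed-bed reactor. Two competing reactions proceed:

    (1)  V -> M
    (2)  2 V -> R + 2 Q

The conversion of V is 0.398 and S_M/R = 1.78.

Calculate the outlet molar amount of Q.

47.8 lbmol/h

Conversion of V: V consumed = 0.398 × 227 = 90.35 lbmol/h = 1ξ₁ + 2ξ₂.
Selectivity: 1ξ₁ / (1ξ₂) = 1.78 → ξ₁ = 1.78 ξ₂.
Substitute: (1·1.78 + 2) ξ₂ = 90.35 → ξ₂ = 23.9 lbmol/h, ξ₁ = 42.54 lbmol/h.
Outlet amounts (n = n₀ + Σ ν·ξ):
  V: 227 − 1(42.54) − 2(23.9) = 136.7
  M: 0 + 1(42.54) = 42.54
  R: 0 + 1(23.9) = 23.9
  Q: 0 + 2(23.9) = 47.8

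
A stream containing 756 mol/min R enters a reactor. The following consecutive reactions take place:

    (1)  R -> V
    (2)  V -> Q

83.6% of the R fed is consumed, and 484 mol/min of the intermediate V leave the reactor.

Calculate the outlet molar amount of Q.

Conversion of R: R consumed = 1ξ₁ = 0.836 × 756 → ξ₁ = 632 mol/min.
V balance: n_V = 0 + 1ξ₁ − 1ξ₂ = 484 → ξ₂ = (1·632 − 484)/1 = 148 mol/min.
Outlet amounts (n = n₀ + Σ ν·ξ):
  R: 756 − 1(632) = 124
  V: 0 + 1(632) − 1(148) = 484
  Q: 0 + 1(148) = 148

148 mol/min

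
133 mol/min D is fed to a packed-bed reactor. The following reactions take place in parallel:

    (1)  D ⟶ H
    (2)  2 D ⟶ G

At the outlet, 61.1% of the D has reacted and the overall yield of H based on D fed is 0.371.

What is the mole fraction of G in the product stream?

Yield of H: 1ξ₁ / 133 = 0.371 → ξ₁ = 49.34 mol/min.
Conversion of D: 1ξ₁ + 2ξ₂ = 0.611 × 133 = 81.26 → ξ₂ = 15.96 mol/min.
Outlet amounts (n = n₀ + Σ ν·ξ):
  D: 133 − 1(49.34) − 2(15.96) = 51.74
  H: 0 + 1(49.34) = 49.34
  G: 0 + 1(15.96) = 15.96
Total out = 117 mol/min; y_G = 15.96 / 117 = 0.1364.

0.136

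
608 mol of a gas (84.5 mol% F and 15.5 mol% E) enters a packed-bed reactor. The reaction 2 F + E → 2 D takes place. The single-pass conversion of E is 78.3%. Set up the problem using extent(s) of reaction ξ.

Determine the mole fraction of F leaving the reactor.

0.685

E reacted = 0.783 × 94.24 = 73.79 mol; ν_E = −1, so ξ = 73.79/1 = 73.79 mol.
Outlet amounts (n = n₀ + ν ξ):
  F: 513.8 − 2(73.79) = 366.2
  E: 94.24 − 1(73.79) = 20.45
  D: 0 + 2(73.79) = 147.6
Total out = 534.2 mol; y_F = 366.2 / 534.2 = 0.6855.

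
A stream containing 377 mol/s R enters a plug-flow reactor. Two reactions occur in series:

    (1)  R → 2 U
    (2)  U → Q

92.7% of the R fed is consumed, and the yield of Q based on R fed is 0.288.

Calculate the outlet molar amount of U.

Conversion of R: R consumed = 1ξ₁ = 0.927 × 377 → ξ₁ = 349.5 mol/s.
Yield of Q: 1ξ₂ / 377 = 0.288 → ξ₂ = 108.6 mol/s.
Outlet amounts (n = n₀ + Σ ν·ξ):
  R: 377 − 1(349.5) = 27.52
  U: 0 + 2(349.5) − 1(108.6) = 590.4
  Q: 0 + 1(108.6) = 108.6

590 mol/s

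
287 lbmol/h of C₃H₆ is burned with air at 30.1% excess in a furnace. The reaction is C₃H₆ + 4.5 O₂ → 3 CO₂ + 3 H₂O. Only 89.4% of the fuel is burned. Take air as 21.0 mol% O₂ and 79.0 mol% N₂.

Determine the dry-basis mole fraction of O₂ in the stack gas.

Stoichiometric O₂ = 4.5 × 287 = 1292 lbmol/h; O₂ fed = 1292 × 1.301 = 1680 lbmol/h.
N₂ fed = 1680 × 79/21 = 6321 lbmol/h.
Fuel reacted = 0.894 × 287 → ξ = 256.6 lbmol/h.
Outlet (n = n₀ + ν ξ):
  C₃H₆: 287 − 1(256.6) = 30.42
  O₂: 1680 − 4.5(256.6) = 525.6
  N₂: 6321 (inert)
  CO₂: 0 + 3(256.6) = 769.7
  H₂O: 0 + 3(256.6) = 769.7
Dry total = 7647 lbmol/h; y_O₂ (dry) = 525.6 / 7647 = 0.06874.

0.0687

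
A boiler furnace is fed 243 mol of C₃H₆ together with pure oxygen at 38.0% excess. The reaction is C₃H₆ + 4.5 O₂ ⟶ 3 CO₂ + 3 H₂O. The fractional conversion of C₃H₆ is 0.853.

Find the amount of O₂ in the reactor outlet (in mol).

Stoichiometric O₂ = 4.5 × 243 = 1094 mol; O₂ fed = 1094 × 1.380 = 1509 mol.
Fuel reacted = 0.853 × 243 → ξ = 207.3 mol.
Outlet (n = n₀ + ν ξ):
  C₃H₆: 243 − 1(207.3) = 35.72
  O₂: 1509 − 4.5(207.3) = 576.3
  CO₂: 0 + 3(207.3) = 621.8
  H₂O: 0 + 3(207.3) = 621.8

576 mol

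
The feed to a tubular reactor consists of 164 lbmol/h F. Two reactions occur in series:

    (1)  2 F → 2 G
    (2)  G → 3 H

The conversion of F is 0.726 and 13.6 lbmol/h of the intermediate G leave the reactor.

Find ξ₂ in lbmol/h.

ξ₂ = 105 lbmol/h

Conversion of F: F consumed = 2ξ₁ = 0.726 × 164 → ξ₁ = 59.53 lbmol/h.
G balance: n_G = 0 + 2ξ₁ − 1ξ₂ = 13.6 → ξ₂ = (2·59.53 − 13.6)/1 = 105.5 lbmol/h.
Outlet amounts (n = n₀ + Σ ν·ξ):
  F: 164 − 2(59.53) = 44.94
  G: 0 + 2(59.53) − 1(105.5) = 13.6
  H: 0 + 3(105.5) = 316.4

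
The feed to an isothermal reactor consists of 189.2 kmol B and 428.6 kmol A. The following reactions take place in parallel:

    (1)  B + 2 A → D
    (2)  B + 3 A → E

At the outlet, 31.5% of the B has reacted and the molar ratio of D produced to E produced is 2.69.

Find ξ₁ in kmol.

ξ₁ = 43.4 kmol

Conversion of B: B consumed = 0.315 × 189.2 = 59.6 kmol = 1ξ₁ + 1ξ₂.
Selectivity: 1ξ₁ / (1ξ₂) = 2.69 → ξ₁ = 2.69 ξ₂.
Substitute: (1·2.69 + 1) ξ₂ = 59.6 → ξ₂ = 16.15 kmol, ξ₁ = 43.45 kmol.
Outlet amounts (n = n₀ + Σ ν·ξ):
  B: 189.2 − 1(43.45) − 1(16.15) = 129.6
  A: 428.6 − 2(43.45) − 3(16.15) = 293.3
  D: 0 + 1(43.45) = 43.45
  E: 0 + 1(16.15) = 16.15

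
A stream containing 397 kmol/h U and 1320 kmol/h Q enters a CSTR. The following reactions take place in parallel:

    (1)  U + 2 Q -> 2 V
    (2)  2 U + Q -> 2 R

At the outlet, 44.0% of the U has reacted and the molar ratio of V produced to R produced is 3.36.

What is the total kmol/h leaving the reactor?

Conversion of U: U consumed = 0.44 × 397 = 174.7 kmol/h = 1ξ₁ + 2ξ₂.
Selectivity: 2ξ₁ / (2ξ₂) = 3.36 → ξ₁ = 3.36 ξ₂.
Substitute: (1·3.36 + 2) ξ₂ = 174.7 → ξ₂ = 32.59 kmol/h, ξ₁ = 109.5 kmol/h.
Outlet amounts (n = n₀ + Σ ν·ξ):
  U: 397 − 1(109.5) − 2(32.59) = 222.3
  Q: 1320 − 2(109.5) − 1(32.59) = 1068
  V: 0 + 2(109.5) = 219
  R: 0 + 2(32.59) = 65.18
Total out = 222.3 + 1068 + 219 + 65.18 = 1575 kmol/h.

1570 kmol/h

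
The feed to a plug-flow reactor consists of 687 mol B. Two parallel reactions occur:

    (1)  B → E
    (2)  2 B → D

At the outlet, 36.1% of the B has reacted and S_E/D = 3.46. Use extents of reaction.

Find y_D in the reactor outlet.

Conversion of B: B consumed = 0.361 × 687 = 248 mol = 1ξ₁ + 2ξ₂.
Selectivity: 1ξ₁ / (1ξ₂) = 3.46 → ξ₁ = 3.46 ξ₂.
Substitute: (1·3.46 + 2) ξ₂ = 248 → ξ₂ = 45.42 mol, ξ₁ = 157.2 mol.
Outlet amounts (n = n₀ + Σ ν·ξ):
  B: 687 − 1(157.2) − 2(45.42) = 439
  E: 0 + 1(157.2) = 157.2
  D: 0 + 1(45.42) = 45.42
Total out = 641.6 mol; y_D = 45.42 / 641.6 = 0.0708.

0.0708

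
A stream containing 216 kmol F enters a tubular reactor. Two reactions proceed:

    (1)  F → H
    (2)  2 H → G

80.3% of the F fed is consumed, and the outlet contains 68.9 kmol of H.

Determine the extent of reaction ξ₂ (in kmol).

Conversion of F: F consumed = 1ξ₁ = 0.803 × 216 → ξ₁ = 173.4 kmol.
H balance: n_H = 0 + 1ξ₁ − 2ξ₂ = 68.9 → ξ₂ = (1·173.4 − 68.9)/2 = 52.27 kmol.
Outlet amounts (n = n₀ + Σ ν·ξ):
  F: 216 − 1(173.4) = 42.55
  H: 0 + 1(173.4) − 2(52.27) = 68.9
  G: 0 + 1(52.27) = 52.27

ξ₂ = 52.3 kmol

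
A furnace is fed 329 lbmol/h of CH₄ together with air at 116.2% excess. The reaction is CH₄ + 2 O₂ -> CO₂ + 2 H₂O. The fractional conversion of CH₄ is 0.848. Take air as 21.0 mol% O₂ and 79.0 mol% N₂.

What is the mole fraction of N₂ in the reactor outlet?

0.753

Stoichiometric O₂ = 2 × 329 = 658 lbmol/h; O₂ fed = 658 × 2.162 = 1423 lbmol/h.
N₂ fed = 1423 × 79/21 = 5352 lbmol/h.
Fuel reacted = 0.848 × 329 → ξ = 279 lbmol/h.
Outlet (n = n₀ + ν ξ):
  CH₄: 329 − 1(279) = 50.01
  O₂: 1423 − 2(279) = 864.6
  N₂: 5352 (inert)
  CO₂: 0 + 1(279) = 279
  H₂O: 0 + 2(279) = 558
Total out = 7103 lbmol/h; y_N₂ = 5352 / 7103 = 0.7534.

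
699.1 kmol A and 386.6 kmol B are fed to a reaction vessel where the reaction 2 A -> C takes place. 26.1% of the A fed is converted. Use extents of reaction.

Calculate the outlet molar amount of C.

91.2 kmol

A reacted = 0.261 × 699.1 = 182.5 kmol; ν_A = −2, so ξ = 182.5/2 = 91.23 kmol.
Outlet amounts (n = n₀ + ν ξ):
  A: 699.1 − 2(91.23) = 516.6
  C: 0 + 1(91.23) = 91.23
  B: 386.6 (inert)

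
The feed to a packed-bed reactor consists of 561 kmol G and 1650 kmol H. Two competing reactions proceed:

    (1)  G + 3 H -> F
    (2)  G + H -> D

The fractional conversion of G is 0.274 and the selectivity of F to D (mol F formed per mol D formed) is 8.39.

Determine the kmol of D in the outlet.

Conversion of G: G consumed = 0.274 × 561 = 153.7 kmol = 1ξ₁ + 1ξ₂.
Selectivity: 1ξ₁ / (1ξ₂) = 8.39 → ξ₁ = 8.39 ξ₂.
Substitute: (1·8.39 + 1) ξ₂ = 153.7 → ξ₂ = 16.37 kmol, ξ₁ = 137.3 kmol.
Outlet amounts (n = n₀ + Σ ν·ξ):
  G: 561 − 1(137.3) − 1(16.37) = 407.3
  H: 1650 − 3(137.3) − 1(16.37) = 1222
  F: 0 + 1(137.3) = 137.3
  D: 0 + 1(16.37) = 16.37

16.4 kmol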